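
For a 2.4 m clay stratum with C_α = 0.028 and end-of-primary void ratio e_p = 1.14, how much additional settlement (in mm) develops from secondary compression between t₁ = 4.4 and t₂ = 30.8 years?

S_s ≈ 26.5 mm

Secondary compression: S_s = C_α·H/(1+e_p)·log₁₀(t₂/t₁)
S_s = 0.028×2.4/(1+1.14)×log₁₀(30.8/4.4)
    = 0.0314 × 0.8451 = 0.02654 m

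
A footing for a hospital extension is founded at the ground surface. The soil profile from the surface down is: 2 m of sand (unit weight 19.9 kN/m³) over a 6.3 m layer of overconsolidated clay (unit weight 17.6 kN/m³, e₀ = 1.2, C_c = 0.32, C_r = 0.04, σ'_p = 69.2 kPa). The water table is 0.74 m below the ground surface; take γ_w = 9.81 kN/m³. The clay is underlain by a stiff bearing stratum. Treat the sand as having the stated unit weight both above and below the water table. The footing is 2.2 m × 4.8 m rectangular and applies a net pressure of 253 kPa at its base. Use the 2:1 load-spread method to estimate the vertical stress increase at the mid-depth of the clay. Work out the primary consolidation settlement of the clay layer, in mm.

S_c ≈ 112 mm

Mid-depth of clay below the ground surface: z = 2 + 6.3/2 = 5.15 m.
Total vertical stress at mid-clay: σ_v = 19.9×2 + 17.6×3.15 = 95.24 kPa.
Pore pressure: u = 9.81×(5.15 − 0.74) = 43.262 kPa.
Initial effective stress: σ'_0 = σ_v − u = 95.24 − 43.262 = 51.978 kPa.
Stress increase at mid-clay by the 2:1 spreading method:
Δσ = qBL/((B+z)(L+z)) = 253×2.2×4.8/((2.2+5.15)(4.8+5.15)) = 36.532 kPa
Final effective stress: σ'_f = 51.978 + 36.532 = 88.51 kPa.
σ'_f = 88.51 > σ'_p = 69.2 kPa, so the stress path crosses the preconsolidation pressure — recompression up to σ'_p, then virgin compression beyond:
S_c = H/(1+e₀)·[C_r·log₁₀(σ'_p/σ'_0) + C_c·log₁₀(σ'_f/σ'_p)]
    = 6.3/2.2 × [0.04×log₁₀(69.2/51.978) + 0.32×log₁₀(88.51/69.2)]
    = 2.8636 × [0.0049715 + 0.034204] = 0.1122 m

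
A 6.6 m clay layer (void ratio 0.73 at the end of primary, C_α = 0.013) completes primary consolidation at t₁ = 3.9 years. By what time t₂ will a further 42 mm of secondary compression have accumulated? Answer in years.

t₂ ≈ 27.4 years

S_s = C_α·H/(1+e_p)·log₁₀(t₂/t₁) ⇒ log₁₀(t₂/t₁) = S_s·(1+e_p)/(C_α·H).
log₁₀(t₂/t₁) = 0.042 × (1+0.73) / (0.013×6.6) = 0.8469
t₂ = t₁ × 10^0.8469 = 3.9 × 7.028 = 27.41 years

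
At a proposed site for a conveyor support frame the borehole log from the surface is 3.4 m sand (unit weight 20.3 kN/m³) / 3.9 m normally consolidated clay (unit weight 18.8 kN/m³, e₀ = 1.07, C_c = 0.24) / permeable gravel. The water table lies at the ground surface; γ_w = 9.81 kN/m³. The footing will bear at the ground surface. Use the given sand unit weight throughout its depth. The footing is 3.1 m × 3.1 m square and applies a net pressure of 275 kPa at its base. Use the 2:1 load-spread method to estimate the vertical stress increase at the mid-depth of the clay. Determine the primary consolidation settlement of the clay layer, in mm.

S_c ≈ 104 mm

Mid-depth of clay below the ground surface: z = 3.4 + 3.9/2 = 5.35 m.
Total vertical stress at mid-clay: σ_v = 20.3×3.4 + 18.8×1.95 = 105.68 kPa.
Pore pressure: u = 9.81×(5.35 − 0) = 52.483 kPa.
Initial effective stress: σ'_0 = σ_v − u = 105.68 − 52.483 = 53.197 kPa.
Stress increase at mid-clay by the 2:1 spreading method:
Δσ = qBL/((B+z)(L+z)) = 275×3.1×3.1/((3.1+5.35)(3.1+5.35)) = 37.012 kPa
Final effective stress: σ'_f = σ'_0 + Δσ = 53.197 + 37.012 = 90.209 kPa.
Normally consolidated clay, so the full stress increment lies on the virgin compression line:
S_c = C_c·H/(1+e₀)·log₁₀(σ'_f/σ'_0) = 0.24×3.9/(1+1.07)×log₁₀(90.209/53.197)
    = 0.45217 × 0.22936 = 0.1037 m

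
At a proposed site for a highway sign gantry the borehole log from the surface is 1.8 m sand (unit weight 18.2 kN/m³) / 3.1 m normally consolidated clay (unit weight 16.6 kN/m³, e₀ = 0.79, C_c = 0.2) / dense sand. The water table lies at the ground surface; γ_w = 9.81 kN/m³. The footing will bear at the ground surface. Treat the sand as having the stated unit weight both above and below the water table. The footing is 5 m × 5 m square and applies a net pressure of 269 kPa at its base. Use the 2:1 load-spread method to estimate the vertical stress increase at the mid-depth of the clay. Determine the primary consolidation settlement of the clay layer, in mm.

Mid-depth of clay below the ground surface: z = 1.8 + 3.1/2 = 3.35 m.
Total vertical stress at mid-clay: σ_v = 18.2×1.8 + 16.6×1.55 = 58.49 kPa.
Pore pressure: u = 9.81×(3.35 − 0) = 32.864 kPa.
Initial effective stress: σ'_0 = σ_v − u = 58.49 − 32.864 = 25.626 kPa.
Stress increase at mid-clay by the 2:1 spreading method:
Δσ = qBL/((B+z)(L+z)) = 269×5×5/((5+3.35)(5+3.35)) = 96.454 kPa
Final effective stress: σ'_f = σ'_0 + Δσ = 25.626 + 96.454 = 122.08 kPa.
Normally consolidated clay, so the full stress increment lies on the virgin compression line:
S_c = C_c·H/(1+e₀)·log₁₀(σ'_f/σ'_0) = 0.2×3.1/(1+0.79)×log₁₀(122.08/25.626)
    = 0.34637 × 0.67796 = 0.2348 m

S_c ≈ 235 mm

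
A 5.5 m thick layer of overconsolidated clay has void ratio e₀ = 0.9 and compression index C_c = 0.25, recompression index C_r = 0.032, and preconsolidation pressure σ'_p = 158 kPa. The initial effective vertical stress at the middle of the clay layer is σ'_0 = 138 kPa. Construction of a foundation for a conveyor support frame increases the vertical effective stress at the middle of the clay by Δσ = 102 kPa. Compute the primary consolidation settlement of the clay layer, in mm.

Final effective stress: σ'_f = 138 + 102 = 240 kPa.
σ'_f = 240 > σ'_p = 158 kPa, so the stress path crosses the preconsolidation pressure — recompression up to σ'_p, then virgin compression beyond:
S_c = H/(1+e₀)·[C_r·log₁₀(σ'_p/σ'_0) + C_c·log₁₀(σ'_f/σ'_p)]
    = 5.5/1.9 × [0.032×log₁₀(158/138) + 0.25×log₁₀(240/158)]
    = 2.8947 × [0.0018809 + 0.045389] = 0.1368 m

S_c ≈ 137 mm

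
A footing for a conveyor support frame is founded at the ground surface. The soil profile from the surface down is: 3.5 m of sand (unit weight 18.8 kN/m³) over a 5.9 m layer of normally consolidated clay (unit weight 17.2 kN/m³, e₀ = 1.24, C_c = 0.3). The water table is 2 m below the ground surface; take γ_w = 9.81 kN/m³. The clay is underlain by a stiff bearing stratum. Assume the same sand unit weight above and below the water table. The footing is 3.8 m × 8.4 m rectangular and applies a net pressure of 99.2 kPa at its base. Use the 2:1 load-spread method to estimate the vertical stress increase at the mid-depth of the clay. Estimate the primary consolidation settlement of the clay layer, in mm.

S_c ≈ 86.2 mm

Mid-depth of clay below the ground surface: z = 3.5 + 5.9/2 = 6.45 m.
Total vertical stress at mid-clay: σ_v = 18.8×3.5 + 17.2×2.95 = 116.54 kPa.
Pore pressure: u = 9.81×(6.45 − 2) = 43.655 kPa.
Initial effective stress: σ'_0 = σ_v − u = 116.54 − 43.655 = 72.885 kPa.
Stress increase at mid-clay by the 2:1 spreading method:
Δσ = qBL/((B+z)(L+z)) = 99.2×3.8×8.4/((3.8+6.45)(8.4+6.45)) = 20.803 kPa
Final effective stress: σ'_f = σ'_0 + Δσ = 72.885 + 20.803 = 93.688 kPa.
Normally consolidated clay, so the full stress increment lies on the virgin compression line:
S_c = C_c·H/(1+e₀)·log₁₀(σ'_f/σ'_0) = 0.3×5.9/(1+1.24)×log₁₀(93.688/72.885)
    = 0.79018 × 0.10905 = 0.08617 m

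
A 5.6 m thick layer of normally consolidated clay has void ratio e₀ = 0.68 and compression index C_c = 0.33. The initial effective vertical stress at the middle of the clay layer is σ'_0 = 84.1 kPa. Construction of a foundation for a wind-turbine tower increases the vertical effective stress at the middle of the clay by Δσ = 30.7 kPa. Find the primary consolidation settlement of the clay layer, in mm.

Final effective stress: σ'_f = σ'_0 + Δσ = 84.1 + 30.7 = 114.8 kPa.
Normally consolidated clay, so the full stress increment lies on the virgin compression line:
S_c = C_c·H/(1+e₀)·log₁₀(σ'_f/σ'_0) = 0.33×5.6/(1+0.68)×log₁₀(114.8/84.1)
    = 1.1 × 0.13515 = 0.1487 m

S_c ≈ 149 mm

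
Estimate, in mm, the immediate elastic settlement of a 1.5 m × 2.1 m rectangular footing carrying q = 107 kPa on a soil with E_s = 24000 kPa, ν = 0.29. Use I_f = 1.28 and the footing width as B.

S_e ≈ 7.84 mm

Immediate (elastic) settlement: S_e = q·B·(1−ν²)/E_s · I_f.
S_e = 107 × 1.5 × (1 − 0.29²) / 24000 × 1.28
    = 107 × 1.5 × 0.9159 / 24000 × 1.28
    = 0.00784 m = 7.84 mm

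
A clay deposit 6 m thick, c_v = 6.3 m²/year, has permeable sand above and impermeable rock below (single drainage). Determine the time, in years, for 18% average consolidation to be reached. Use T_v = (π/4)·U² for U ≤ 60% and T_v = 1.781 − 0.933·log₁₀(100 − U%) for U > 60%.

t ≈ 0.145 years

Drainage path length: H_d = H = 6 m (single drainage).
U ≤ 60%: T_v = (π/4)·U² = (π/4)×0.18² = 0.025447.
t = T_v·H_d²/c_v = 0.025447×6²/6.3 = 0.1454 years.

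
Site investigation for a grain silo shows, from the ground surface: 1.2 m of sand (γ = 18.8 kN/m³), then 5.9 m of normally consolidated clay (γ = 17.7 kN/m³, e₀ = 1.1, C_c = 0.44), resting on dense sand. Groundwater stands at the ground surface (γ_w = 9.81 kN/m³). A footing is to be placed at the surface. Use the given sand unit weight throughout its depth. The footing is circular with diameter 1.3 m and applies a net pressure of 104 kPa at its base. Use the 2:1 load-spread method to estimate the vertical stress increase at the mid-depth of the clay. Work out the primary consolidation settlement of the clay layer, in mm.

Mid-depth of clay below the ground surface: z = 1.2 + 5.9/2 = 4.15 m.
Total vertical stress at mid-clay: σ_v = 18.8×1.2 + 17.7×2.95 = 74.775 kPa.
Pore pressure: u = 9.81×(4.15 − 0) = 40.712 kPa.
Initial effective stress: σ'_0 = σ_v − u = 74.775 − 40.712 = 34.063 kPa.
Stress increase at mid-clay by the 2:1 spreading method:
Δσ ≈ qD²/(D+z)² = 104×1.3²/(1.3+4.15)² = 5.9173 kPa
Final effective stress: σ'_f = σ'_0 + Δσ = 34.063 + 5.9173 = 39.98 kPa.
Normally consolidated clay, so the full stress increment lies on the virgin compression line:
S_c = C_c·H/(1+e₀)·log₁₀(σ'_f/σ'_0) = 0.44×5.9/(1+1.1)×log₁₀(39.98/34.063)
    = 1.2362 × 0.06956 = 0.08599 m

S_c ≈ 86 mm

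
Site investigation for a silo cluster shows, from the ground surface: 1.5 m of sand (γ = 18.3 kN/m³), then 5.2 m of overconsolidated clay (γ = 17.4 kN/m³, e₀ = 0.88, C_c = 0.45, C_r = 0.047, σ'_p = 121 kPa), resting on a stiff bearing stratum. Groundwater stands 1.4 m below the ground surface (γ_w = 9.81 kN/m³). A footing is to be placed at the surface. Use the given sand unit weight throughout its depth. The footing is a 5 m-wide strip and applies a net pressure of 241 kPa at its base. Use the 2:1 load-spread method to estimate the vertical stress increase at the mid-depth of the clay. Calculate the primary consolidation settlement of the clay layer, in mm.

Mid-depth of clay below the ground surface: z = 1.5 + 5.2/2 = 4.1 m.
Total vertical stress at mid-clay: σ_v = 18.3×1.5 + 17.4×2.6 = 72.69 kPa.
Pore pressure: u = 9.81×(4.1 − 1.4) = 26.487 kPa.
Initial effective stress: σ'_0 = σ_v − u = 72.69 − 26.487 = 46.203 kPa.
Stress increase at mid-clay by the 2:1 spreading method:
Δσ = qB/(B+z) = 241×5/(5+4.1) = 132.42 kPa
Final effective stress: σ'_f = 46.203 + 132.42 = 178.62 kPa.
σ'_f = 178.62 > σ'_p = 121 kPa, so the stress path crosses the preconsolidation pressure — recompression up to σ'_p, then virgin compression beyond:
S_c = H/(1+e₀)·[C_r·log₁₀(σ'_p/σ'_0) + C_c·log₁₀(σ'_f/σ'_p)]
    = 5.2/1.88 × [0.047×log₁₀(121/46.203) + 0.45×log₁₀(178.62/121)]
    = 2.766 × [0.019651 + 0.076115] = 0.2649 m

S_c ≈ 265 mm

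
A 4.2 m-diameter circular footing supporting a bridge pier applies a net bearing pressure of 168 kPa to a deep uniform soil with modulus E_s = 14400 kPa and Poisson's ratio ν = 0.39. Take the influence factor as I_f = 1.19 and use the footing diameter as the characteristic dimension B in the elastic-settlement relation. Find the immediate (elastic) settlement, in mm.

Immediate (elastic) settlement: S_e = q·B·(1−ν²)/E_s · I_f.
S_e = 168 × 4.2 × (1 − 0.39²) / 14400 × 1.19
    = 168 × 4.2 × 0.8479 / 14400 × 1.19
    = 0.04944 m = 49.44 mm

S_e ≈ 49.4 mm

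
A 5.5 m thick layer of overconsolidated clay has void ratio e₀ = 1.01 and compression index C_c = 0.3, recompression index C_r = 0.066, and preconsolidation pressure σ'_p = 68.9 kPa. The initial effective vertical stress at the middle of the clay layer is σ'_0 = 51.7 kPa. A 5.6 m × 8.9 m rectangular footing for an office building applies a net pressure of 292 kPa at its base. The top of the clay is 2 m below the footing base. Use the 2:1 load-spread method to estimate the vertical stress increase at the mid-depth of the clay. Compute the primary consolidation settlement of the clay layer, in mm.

Mid-depth of clay below the footing base: z = 2 + 5.5/2 = 4.75 m.
Stress increase at mid-clay by the 2:1 spreading method:
Δσ = qBL/((B+z)(L+z)) = 292×5.6×8.9/((5.6+4.75)(8.9+4.75)) = 103.01 kPa
Final effective stress: σ'_f = 51.7 + 103.01 = 154.71 kPa.
σ'_f = 154.71 > σ'_p = 68.9 kPa, so the stress path crosses the preconsolidation pressure — recompression up to σ'_p, then virgin compression beyond:
S_c = H/(1+e₀)·[C_r·log₁₀(σ'_p/σ'_0) + C_c·log₁₀(σ'_f/σ'_p)]
    = 5.5/2.01 × [0.066×log₁₀(68.9/51.7) + 0.3×log₁₀(154.71/68.9)]
    = 2.7363 × [0.0082321 + 0.10539] = 0.3109 m

S_c ≈ 311 mm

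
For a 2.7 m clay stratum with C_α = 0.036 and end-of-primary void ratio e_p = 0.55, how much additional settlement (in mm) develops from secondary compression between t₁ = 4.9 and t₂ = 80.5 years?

S_s ≈ 76.2 mm

Secondary compression: S_s = C_α·H/(1+e_p)·log₁₀(t₂/t₁)
S_s = 0.036×2.7/(1+0.55)×log₁₀(80.5/4.9)
    = 0.06271 × 1.216 = 0.07623 m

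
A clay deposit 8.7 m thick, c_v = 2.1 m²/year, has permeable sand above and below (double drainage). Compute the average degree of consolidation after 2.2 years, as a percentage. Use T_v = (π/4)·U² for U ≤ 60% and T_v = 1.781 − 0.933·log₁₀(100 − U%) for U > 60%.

U ≈ 55.8 %

Drainage path length: H_d = H/2 = 4.35 m (double drainage).
T_v = c_v·t/H_d² = 2.1×2.2/4.35² = 0.24415.
T_v = 0.24415 corresponds to the U ≤ 60% branch:
U = √(4T_v/π) = 0.5575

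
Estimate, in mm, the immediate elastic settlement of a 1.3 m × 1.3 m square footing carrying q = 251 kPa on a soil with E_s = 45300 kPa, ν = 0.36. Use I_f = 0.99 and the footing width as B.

Immediate (elastic) settlement: S_e = q·B·(1−ν²)/E_s · I_f.
S_e = 251 × 1.3 × (1 − 0.36²) / 45300 × 0.99
    = 251 × 1.3 × 0.8704 / 45300 × 0.99
    = 0.006207 m = 6.207 mm

S_e ≈ 6.21 mm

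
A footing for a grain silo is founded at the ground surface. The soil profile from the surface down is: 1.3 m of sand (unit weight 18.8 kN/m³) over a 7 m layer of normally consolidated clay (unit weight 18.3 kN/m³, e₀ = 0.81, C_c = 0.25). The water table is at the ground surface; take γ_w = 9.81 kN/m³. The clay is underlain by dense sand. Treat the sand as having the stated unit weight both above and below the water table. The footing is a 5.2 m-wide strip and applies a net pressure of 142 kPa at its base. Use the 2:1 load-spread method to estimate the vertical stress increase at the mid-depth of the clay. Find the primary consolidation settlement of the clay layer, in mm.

Mid-depth of clay below the ground surface: z = 1.3 + 7/2 = 4.8 m.
Total vertical stress at mid-clay: σ_v = 18.8×1.3 + 18.3×3.5 = 88.49 kPa.
Pore pressure: u = 9.81×(4.8 − 0) = 47.088 kPa.
Initial effective stress: σ'_0 = σ_v − u = 88.49 − 47.088 = 41.402 kPa.
Stress increase at mid-clay by the 2:1 spreading method:
Δσ = qB/(B+z) = 142×5.2/(5.2+4.8) = 73.84 kPa
Final effective stress: σ'_f = σ'_0 + Δσ = 41.402 + 73.84 = 115.24 kPa.
Normally consolidated clay, so the full stress increment lies on the virgin compression line:
S_c = C_c·H/(1+e₀)·log₁₀(σ'_f/σ'_0) = 0.25×7/(1+0.81)×log₁₀(115.24/41.402)
    = 0.96685 × 0.44458 = 0.4298 m

S_c ≈ 430 mm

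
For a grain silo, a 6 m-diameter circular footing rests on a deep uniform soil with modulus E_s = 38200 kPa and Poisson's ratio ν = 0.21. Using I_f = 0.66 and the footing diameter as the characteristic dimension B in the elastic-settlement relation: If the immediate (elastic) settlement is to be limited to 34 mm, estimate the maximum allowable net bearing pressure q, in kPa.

q ≈ 343 kPa

S_e = q·B·(1−ν²)/E_s · I_f  ⇒  q = S_e·E_s / (B·(1−ν²)·I_f).
q = 0.034 × 38200 / (6 × 0.9559 × 0.66) = 343.1 kPa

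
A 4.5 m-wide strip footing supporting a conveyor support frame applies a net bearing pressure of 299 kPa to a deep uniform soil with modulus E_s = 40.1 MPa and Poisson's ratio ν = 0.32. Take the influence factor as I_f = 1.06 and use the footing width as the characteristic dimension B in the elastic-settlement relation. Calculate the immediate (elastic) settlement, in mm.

S_e ≈ 31.9 mm

Immediate (elastic) settlement: S_e = q·B·(1−ν²)/E_s · I_f.
E_s = 40.1 MPa = 40100 kPa.
S_e = 299 × 4.5 × (1 − 0.32²) / 40100 × 1.06
    = 299 × 4.5 × 0.8976 / 40100 × 1.06
    = 0.03192 m = 31.92 mm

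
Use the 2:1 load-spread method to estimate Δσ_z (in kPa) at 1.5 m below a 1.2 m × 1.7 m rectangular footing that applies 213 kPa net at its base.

By the 2:1 method the load spreads at 1 horizontal : 2 vertical, so at depth z the loaded area has grown by z in each plan dimension:
Δσ = qBL/((B+z)(L+z)) = 213×1.2×1.7/((1.2+1.5)(1.7+1.5)) = 50.292 kPa

Δσ_z ≈ 50.3 kPa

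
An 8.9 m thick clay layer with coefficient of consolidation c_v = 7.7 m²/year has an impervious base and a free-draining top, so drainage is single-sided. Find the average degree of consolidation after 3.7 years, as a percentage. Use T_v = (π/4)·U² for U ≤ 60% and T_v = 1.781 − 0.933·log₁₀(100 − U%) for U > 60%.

U ≈ 66.6 %

Drainage path length: H_d = H = 8.9 m (single drainage).
T_v = c_v·t/H_d² = 7.7×3.7/8.9² = 0.35968.
T_v = 0.35968 corresponds to the U > 60% branch:
U = 1 − 10^((1.781 − T_v)/0.933)/100 = 0.6663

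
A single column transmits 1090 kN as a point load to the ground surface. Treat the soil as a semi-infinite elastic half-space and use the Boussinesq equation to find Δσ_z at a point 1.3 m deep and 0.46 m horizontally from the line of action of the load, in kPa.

Δσ_z ≈ 229 kPa

Boussinesq vertical stress below a point load on an elastic half-space:
Δσ_z = 3P/(2πz²) · [1 + (r/z)²]^(−5/2)
r/z = 0.46/1.3 = 0.35385; [1+(r/z)²]^(−5/2) = 0.74459.
Δσ_z = 3×1090/(2π×1.3²) × 0.74459 = 307.95 × 0.74459 = 229.3 kPa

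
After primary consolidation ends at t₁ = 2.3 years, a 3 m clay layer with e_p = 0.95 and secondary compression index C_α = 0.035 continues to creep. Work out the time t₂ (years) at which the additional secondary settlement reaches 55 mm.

t₂ ≈ 24.2 years

S_s = C_α·H/(1+e_p)·log₁₀(t₂/t₁) ⇒ log₁₀(t₂/t₁) = S_s·(1+e_p)/(C_α·H).
log₁₀(t₂/t₁) = 0.055 × (1+0.95) / (0.035×3) = 1.021
t₂ = t₁ × 10^1.021 = 2.3 × 10.51 = 24.16 years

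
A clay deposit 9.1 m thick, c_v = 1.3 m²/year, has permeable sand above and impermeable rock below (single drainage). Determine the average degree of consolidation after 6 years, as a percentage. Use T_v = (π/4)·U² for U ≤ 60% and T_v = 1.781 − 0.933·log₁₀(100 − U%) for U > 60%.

U ≈ 34.6 %

Drainage path length: H_d = H = 9.1 m (single drainage).
T_v = c_v·t/H_d² = 1.3×6/9.1² = 0.094192.
T_v = 0.094192 corresponds to the U ≤ 60% branch:
U = √(4T_v/π) = 0.3463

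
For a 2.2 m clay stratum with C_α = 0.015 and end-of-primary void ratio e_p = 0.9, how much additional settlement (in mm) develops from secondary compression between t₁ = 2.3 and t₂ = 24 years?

S_s ≈ 17.7 mm

Secondary compression: S_s = C_α·H/(1+e_p)·log₁₀(t₂/t₁)
S_s = 0.015×2.2/(1+0.9)×log₁₀(24/2.3)
    = 0.01737 × 1.018 = 0.01769 m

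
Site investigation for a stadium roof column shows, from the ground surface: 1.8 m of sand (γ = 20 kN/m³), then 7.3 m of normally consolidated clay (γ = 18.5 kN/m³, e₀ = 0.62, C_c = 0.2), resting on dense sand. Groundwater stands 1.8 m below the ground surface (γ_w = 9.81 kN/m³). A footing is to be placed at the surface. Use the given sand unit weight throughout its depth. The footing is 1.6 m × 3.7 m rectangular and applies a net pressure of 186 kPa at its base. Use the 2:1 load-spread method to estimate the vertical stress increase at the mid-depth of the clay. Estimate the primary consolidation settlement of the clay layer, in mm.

Mid-depth of clay below the ground surface: z = 1.8 + 7.3/2 = 5.45 m.
Total vertical stress at mid-clay: σ_v = 20×1.8 + 18.5×3.65 = 103.52 kPa.
Pore pressure: u = 9.81×(5.45 − 1.8) = 35.806 kPa.
Initial effective stress: σ'_0 = σ_v − u = 103.52 − 35.806 = 67.714 kPa.
Stress increase at mid-clay by the 2:1 spreading method:
Δσ = qBL/((B+z)(L+z)) = 186×1.6×3.7/((1.6+5.45)(3.7+5.45)) = 17.07 kPa
Final effective stress: σ'_f = σ'_0 + Δσ = 67.714 + 17.07 = 84.784 kPa.
Normally consolidated clay, so the full stress increment lies on the virgin compression line:
S_c = C_c·H/(1+e₀)·log₁₀(σ'_f/σ'_0) = 0.2×7.3/(1+0.62)×log₁₀(84.784/67.714)
    = 0.90123 × 0.097635 = 0.08799 m

S_c ≈ 88 mm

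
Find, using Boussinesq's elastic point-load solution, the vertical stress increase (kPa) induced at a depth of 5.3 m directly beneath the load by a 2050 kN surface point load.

Δσ_z ≈ 34.8 kPa

Boussinesq vertical stress below a point load on an elastic half-space:
Δσ_z = 3P/(2πz²) · [1 + (r/z)²]^(−5/2)
r/z = 0/5.3 = 0; [1+(r/z)²]^(−5/2) = 1.
Δσ_z = 3×2050/(2π×5.3²) × 1 = 34.845 × 1 = 34.84 kPa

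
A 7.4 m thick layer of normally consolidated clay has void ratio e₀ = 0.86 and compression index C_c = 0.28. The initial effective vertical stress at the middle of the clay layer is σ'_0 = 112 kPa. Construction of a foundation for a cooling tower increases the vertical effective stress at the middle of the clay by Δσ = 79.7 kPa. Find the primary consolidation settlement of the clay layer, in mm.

S_c ≈ 260 mm

Final effective stress: σ'_f = σ'_0 + Δσ = 112 + 79.7 = 191.7 kPa.
Normally consolidated clay, so the full stress increment lies on the virgin compression line:
S_c = C_c·H/(1+e₀)·log₁₀(σ'_f/σ'_0) = 0.28×7.4/(1+0.86)×log₁₀(191.7/112)
    = 1.114 × 0.2334 = 0.26 m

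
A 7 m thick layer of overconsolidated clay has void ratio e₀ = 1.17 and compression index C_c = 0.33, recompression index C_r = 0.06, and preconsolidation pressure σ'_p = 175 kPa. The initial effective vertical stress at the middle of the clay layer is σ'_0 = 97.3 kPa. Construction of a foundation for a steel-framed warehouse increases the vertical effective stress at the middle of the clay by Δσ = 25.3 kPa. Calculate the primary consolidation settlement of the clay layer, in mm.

Final effective stress: σ'_f = 97.3 + 25.3 = 122.6 kPa.
σ'_f = 122.6 ≤ σ'_p = 175 kPa, so the clay remains overconsolidated and only the recompression index applies:
S_c = C_r·H/(1+e₀)·log₁₀(σ'_f/σ'_0) = 0.06×7/2.17×log₁₀(122.6/97.3)
    = 0.19355 × 0.10038 = 0.01943 m

S_c ≈ 19.4 mm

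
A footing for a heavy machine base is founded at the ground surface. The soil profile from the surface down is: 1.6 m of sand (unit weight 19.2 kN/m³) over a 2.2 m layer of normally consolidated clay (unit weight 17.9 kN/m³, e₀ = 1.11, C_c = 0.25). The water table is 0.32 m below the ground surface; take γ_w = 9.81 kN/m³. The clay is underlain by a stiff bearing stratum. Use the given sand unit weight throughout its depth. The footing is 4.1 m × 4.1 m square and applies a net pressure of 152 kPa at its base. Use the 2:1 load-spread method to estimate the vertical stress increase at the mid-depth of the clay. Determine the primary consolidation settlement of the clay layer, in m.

Mid-depth of clay below the ground surface: z = 1.6 + 2.2/2 = 2.7 m.
Total vertical stress at mid-clay: σ_v = 19.2×1.6 + 17.9×1.1 = 50.41 kPa.
Pore pressure: u = 9.81×(2.7 − 0.32) = 23.348 kPa.
Initial effective stress: σ'_0 = σ_v − u = 50.41 − 23.348 = 27.062 kPa.
Stress increase at mid-clay by the 2:1 spreading method:
Δσ = qBL/((B+z)(L+z)) = 152×4.1×4.1/((4.1+2.7)(4.1+2.7)) = 55.258 kPa
Final effective stress: σ'_f = σ'_0 + Δσ = 27.062 + 55.258 = 82.32 kPa.
Normally consolidated clay, so the full stress increment lies on the virgin compression line:
S_c = C_c·H/(1+e₀)·log₁₀(σ'_f/σ'_0) = 0.25×2.2/(1+1.11)×log₁₀(82.32/27.062)
    = 0.26066 × 0.48315 = 0.1259 m

S_c ≈ 0.126 m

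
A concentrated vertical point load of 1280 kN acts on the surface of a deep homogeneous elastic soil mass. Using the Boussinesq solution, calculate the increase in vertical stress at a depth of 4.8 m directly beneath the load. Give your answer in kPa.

Boussinesq vertical stress below a point load on an elastic half-space:
Δσ_z = 3P/(2πz²) · [1 + (r/z)²]^(−5/2)
r/z = 0/4.8 = 0; [1+(r/z)²]^(−5/2) = 1.
Δσ_z = 3×1280/(2π×4.8²) × 1 = 26.526 × 1 = 26.53 kPa

Δσ_z ≈ 26.5 kPa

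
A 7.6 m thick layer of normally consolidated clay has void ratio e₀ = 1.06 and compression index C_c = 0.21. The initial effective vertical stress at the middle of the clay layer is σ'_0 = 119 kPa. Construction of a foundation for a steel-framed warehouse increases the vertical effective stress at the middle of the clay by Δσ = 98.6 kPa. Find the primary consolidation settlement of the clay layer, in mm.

S_c ≈ 203 mm

Final effective stress: σ'_f = σ'_0 + Δσ = 119 + 98.6 = 217.6 kPa.
Normally consolidated clay, so the full stress increment lies on the virgin compression line:
S_c = C_c·H/(1+e₀)·log₁₀(σ'_f/σ'_0) = 0.21×7.6/(1+1.06)×log₁₀(217.6/119)
    = 0.77476 × 0.26211 = 0.2031 m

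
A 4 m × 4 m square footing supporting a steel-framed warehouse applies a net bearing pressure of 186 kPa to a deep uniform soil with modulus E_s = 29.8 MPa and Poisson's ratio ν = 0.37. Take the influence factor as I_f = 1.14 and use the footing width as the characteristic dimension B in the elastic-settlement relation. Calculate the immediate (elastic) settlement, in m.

Immediate (elastic) settlement: S_e = q·B·(1−ν²)/E_s · I_f.
E_s = 29.8 MPa = 29800 kPa.
S_e = 186 × 4 × (1 − 0.37²) / 29800 × 1.14
    = 186 × 4 × 0.8631 / 29800 × 1.14
    = 0.02457 m

S_e ≈ 0.0246 m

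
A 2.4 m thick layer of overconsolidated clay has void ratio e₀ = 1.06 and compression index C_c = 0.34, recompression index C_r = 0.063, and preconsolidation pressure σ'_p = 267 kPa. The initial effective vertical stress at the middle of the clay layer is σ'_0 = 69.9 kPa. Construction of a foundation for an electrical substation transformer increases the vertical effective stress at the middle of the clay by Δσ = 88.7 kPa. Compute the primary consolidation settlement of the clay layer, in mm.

Final effective stress: σ'_f = 69.9 + 88.7 = 158.6 kPa.
σ'_f = 158.6 ≤ σ'_p = 267 kPa, so the clay remains overconsolidated and only the recompression index applies:
S_c = C_r·H/(1+e₀)·log₁₀(σ'_f/σ'_0) = 0.063×2.4/2.06×log₁₀(158.6/69.9)
    = 0.073395 × 0.35583 = 0.02612 m

S_c ≈ 26.1 mm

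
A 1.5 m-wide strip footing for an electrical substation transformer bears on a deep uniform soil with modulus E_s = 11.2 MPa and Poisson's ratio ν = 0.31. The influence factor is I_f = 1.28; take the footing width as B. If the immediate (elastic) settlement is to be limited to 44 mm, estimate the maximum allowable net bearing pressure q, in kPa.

q ≈ 284 kPa

E_s = 11.2 MPa = 11200 kPa.
S_e = q·B·(1−ν²)/E_s · I_f  ⇒  q = S_e·E_s / (B·(1−ν²)·I_f).
q = 0.044 × 11200 / (1.5 × 0.9039 × 1.28) = 284 kPa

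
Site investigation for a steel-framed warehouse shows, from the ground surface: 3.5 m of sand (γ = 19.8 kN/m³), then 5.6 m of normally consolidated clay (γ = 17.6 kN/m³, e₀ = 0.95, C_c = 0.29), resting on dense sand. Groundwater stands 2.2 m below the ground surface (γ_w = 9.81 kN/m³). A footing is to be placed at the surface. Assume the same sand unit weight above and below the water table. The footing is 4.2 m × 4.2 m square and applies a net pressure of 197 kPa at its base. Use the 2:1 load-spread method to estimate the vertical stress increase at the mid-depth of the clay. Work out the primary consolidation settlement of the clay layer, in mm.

Mid-depth of clay below the ground surface: z = 3.5 + 5.6/2 = 6.3 m.
Total vertical stress at mid-clay: σ_v = 19.8×3.5 + 17.6×2.8 = 118.58 kPa.
Pore pressure: u = 9.81×(6.3 − 2.2) = 40.221 kPa.
Initial effective stress: σ'_0 = σ_v − u = 118.58 − 40.221 = 78.359 kPa.
Stress increase at mid-clay by the 2:1 spreading method:
Δσ = qBL/((B+z)(L+z)) = 197×4.2×4.2/((4.2+6.3)(4.2+6.3)) = 31.52 kPa
Final effective stress: σ'_f = σ'_0 + Δσ = 78.359 + 31.52 = 109.88 kPa.
Normally consolidated clay, so the full stress increment lies on the virgin compression line:
S_c = C_c·H/(1+e₀)·log₁₀(σ'_f/σ'_0) = 0.29×5.6/(1+0.95)×log₁₀(109.88/78.359)
    = 0.83282 × 0.14683 = 0.1223 m

S_c ≈ 122 mm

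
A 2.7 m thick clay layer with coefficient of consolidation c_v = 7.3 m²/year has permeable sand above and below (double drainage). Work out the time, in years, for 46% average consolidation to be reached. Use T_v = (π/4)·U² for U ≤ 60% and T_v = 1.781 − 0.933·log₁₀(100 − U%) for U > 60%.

t ≈ 0.0415 years

Drainage path length: H_d = H/2 = 1.35 m (double drainage).
U ≤ 60%: T_v = (π/4)·U² = (π/4)×0.46² = 0.16619.
t = T_v·H_d²/c_v = 0.16619×1.35²/7.3 = 0.04149 years.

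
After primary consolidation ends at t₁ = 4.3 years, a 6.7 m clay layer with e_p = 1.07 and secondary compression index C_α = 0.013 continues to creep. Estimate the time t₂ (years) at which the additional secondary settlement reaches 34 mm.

S_s = C_α·H/(1+e_p)·log₁₀(t₂/t₁) ⇒ log₁₀(t₂/t₁) = S_s·(1+e_p)/(C_α·H).
log₁₀(t₂/t₁) = 0.034 × (1+1.07) / (0.013×6.7) = 0.808
t₂ = t₁ × 10^0.808 = 4.3 × 6.427 = 27.64 years

t₂ ≈ 27.6 years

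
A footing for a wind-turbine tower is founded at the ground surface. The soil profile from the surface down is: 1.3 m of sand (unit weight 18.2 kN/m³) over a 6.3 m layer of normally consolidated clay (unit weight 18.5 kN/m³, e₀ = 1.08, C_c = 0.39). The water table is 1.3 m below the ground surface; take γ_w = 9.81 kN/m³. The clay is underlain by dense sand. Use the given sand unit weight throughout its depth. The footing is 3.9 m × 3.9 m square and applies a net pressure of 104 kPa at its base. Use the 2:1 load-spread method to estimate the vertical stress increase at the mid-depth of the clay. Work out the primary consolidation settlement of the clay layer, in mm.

Mid-depth of clay below the ground surface: z = 1.3 + 6.3/2 = 4.45 m.
Total vertical stress at mid-clay: σ_v = 18.2×1.3 + 18.5×3.15 = 81.935 kPa.
Pore pressure: u = 9.81×(4.45 − 1.3) = 30.902 kPa.
Initial effective stress: σ'_0 = σ_v − u = 81.935 − 30.902 = 51.033 kPa.
Stress increase at mid-clay by the 2:1 spreading method:
Δσ = qBL/((B+z)(L+z)) = 104×3.9×3.9/((3.9+4.45)(3.9+4.45)) = 22.688 kPa
Final effective stress: σ'_f = σ'_0 + Δσ = 51.033 + 22.688 = 73.721 kPa.
Normally consolidated clay, so the full stress increment lies on the virgin compression line:
S_c = C_c·H/(1+e₀)·log₁₀(σ'_f/σ'_0) = 0.39×6.3/(1+1.08)×log₁₀(73.721/51.033)
    = 1.1812 × 0.15974 = 0.1887 m

S_c ≈ 189 mm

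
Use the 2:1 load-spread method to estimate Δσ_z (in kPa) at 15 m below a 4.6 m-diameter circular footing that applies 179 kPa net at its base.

Δσ_z ≈ 9.86 kPa

By the 2:1 method the load spreads at 1 horizontal : 2 vertical, so at depth z the loaded area has grown by z in each plan dimension:
Δσ ≈ qD²/(D+z)² = 179×4.6²/(4.6+15)² = 9.8595 kPa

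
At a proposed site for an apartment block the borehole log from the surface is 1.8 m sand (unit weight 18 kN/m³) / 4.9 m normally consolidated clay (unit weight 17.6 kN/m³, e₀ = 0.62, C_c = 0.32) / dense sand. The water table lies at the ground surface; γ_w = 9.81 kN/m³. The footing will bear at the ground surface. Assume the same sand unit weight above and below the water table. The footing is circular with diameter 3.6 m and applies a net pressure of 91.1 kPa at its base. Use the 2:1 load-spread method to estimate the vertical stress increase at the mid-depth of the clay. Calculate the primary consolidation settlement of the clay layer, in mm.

Mid-depth of clay below the ground surface: z = 1.8 + 4.9/2 = 4.25 m.
Total vertical stress at mid-clay: σ_v = 18×1.8 + 17.6×2.45 = 75.52 kPa.
Pore pressure: u = 9.81×(4.25 − 0) = 41.693 kPa.
Initial effective stress: σ'_0 = σ_v − u = 75.52 − 41.693 = 33.827 kPa.
Stress increase at mid-clay by the 2:1 spreading method:
Δσ ≈ qD²/(D+z)² = 91.1×3.6²/(3.6+4.25)² = 19.159 kPa
Final effective stress: σ'_f = σ'_0 + Δσ = 33.827 + 19.159 = 52.986 kPa.
Normally consolidated clay, so the full stress increment lies on the virgin compression line:
S_c = C_c·H/(1+e₀)·log₁₀(σ'_f/σ'_0) = 0.32×4.9/(1+0.62)×log₁₀(52.986/33.827)
    = 0.9679 × 0.1949 = 0.1886 m

S_c ≈ 189 mm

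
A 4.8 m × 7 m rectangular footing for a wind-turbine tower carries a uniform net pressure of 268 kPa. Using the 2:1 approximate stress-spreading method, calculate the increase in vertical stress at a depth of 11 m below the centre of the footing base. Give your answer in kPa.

Δσ_z ≈ 31.7 kPa

By the 2:1 method the load spreads at 1 horizontal : 2 vertical, so at depth z the loaded area has grown by z in each plan dimension:
Δσ = qBL/((B+z)(L+z)) = 268×4.8×7/((4.8+11)(7+11)) = 31.662 kPa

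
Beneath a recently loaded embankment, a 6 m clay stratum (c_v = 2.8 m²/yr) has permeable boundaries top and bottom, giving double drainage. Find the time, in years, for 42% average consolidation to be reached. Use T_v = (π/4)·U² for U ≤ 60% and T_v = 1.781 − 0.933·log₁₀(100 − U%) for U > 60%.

Drainage path length: H_d = H/2 = 3 m (double drainage).
U ≤ 60%: T_v = (π/4)·U² = (π/4)×0.42² = 0.13854.
t = T_v·H_d²/c_v = 0.13854×3²/2.8 = 0.4453 years.

t ≈ 0.445 years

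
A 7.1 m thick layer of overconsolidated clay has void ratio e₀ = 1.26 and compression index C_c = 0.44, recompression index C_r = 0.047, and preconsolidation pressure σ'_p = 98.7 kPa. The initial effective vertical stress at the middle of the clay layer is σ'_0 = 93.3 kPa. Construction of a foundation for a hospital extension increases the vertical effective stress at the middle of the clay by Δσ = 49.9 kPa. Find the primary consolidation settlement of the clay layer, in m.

Final effective stress: σ'_f = 93.3 + 49.9 = 143.2 kPa.
σ'_f = 143.2 > σ'_p = 98.7 kPa, so the stress path crosses the preconsolidation pressure — recompression up to σ'_p, then virgin compression beyond:
S_c = H/(1+e₀)·[C_r·log₁₀(σ'_p/σ'_0) + C_c·log₁₀(σ'_f/σ'_p)]
    = 7.1/2.26 × [0.047×log₁₀(98.7/93.3) + 0.44×log₁₀(143.2/98.7)]
    = 3.1416 × [0.0011485 + 0.071115] = 0.227 m

S_c ≈ 0.227 m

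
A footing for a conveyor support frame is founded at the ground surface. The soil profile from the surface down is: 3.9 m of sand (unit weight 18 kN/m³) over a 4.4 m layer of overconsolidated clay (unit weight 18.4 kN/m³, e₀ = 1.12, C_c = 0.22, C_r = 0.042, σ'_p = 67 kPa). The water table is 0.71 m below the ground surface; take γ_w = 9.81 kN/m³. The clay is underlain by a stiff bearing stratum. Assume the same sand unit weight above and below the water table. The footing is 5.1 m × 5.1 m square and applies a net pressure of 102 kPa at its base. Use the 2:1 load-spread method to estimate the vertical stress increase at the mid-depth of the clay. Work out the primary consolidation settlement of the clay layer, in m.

Mid-depth of clay below the ground surface: z = 3.9 + 4.4/2 = 6.1 m.
Total vertical stress at mid-clay: σ_v = 18×3.9 + 18.4×2.2 = 110.68 kPa.
Pore pressure: u = 9.81×(6.1 − 0.71) = 52.876 kPa.
Initial effective stress: σ'_0 = σ_v − u = 110.68 − 52.876 = 57.804 kPa.
Stress increase at mid-clay by the 2:1 spreading method:
Δσ = qBL/((B+z)(L+z)) = 102×5.1×5.1/((5.1+6.1)(5.1+6.1)) = 21.15 kPa
Final effective stress: σ'_f = 57.804 + 21.15 = 78.954 kPa.
σ'_f = 78.954 > σ'_p = 67 kPa, so the stress path crosses the preconsolidation pressure — recompression up to σ'_p, then virgin compression beyond:
S_c = H/(1+e₀)·[C_r·log₁₀(σ'_p/σ'_0) + C_c·log₁₀(σ'_f/σ'_p)]
    = 4.4/2.12 × [0.042×log₁₀(67/57.804) + 0.22×log₁₀(78.954/67)]
    = 2.0755 × [0.0026929 + 0.015686] = 0.03815 m

S_c ≈ 0.0381 m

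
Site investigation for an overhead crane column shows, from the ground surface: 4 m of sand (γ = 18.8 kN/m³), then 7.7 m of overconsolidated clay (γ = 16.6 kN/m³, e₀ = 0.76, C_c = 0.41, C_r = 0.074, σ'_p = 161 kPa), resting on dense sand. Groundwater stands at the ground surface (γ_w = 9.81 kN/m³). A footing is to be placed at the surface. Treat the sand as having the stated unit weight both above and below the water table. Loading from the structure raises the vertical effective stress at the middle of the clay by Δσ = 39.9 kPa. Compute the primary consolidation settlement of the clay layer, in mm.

Mid-depth of clay below the ground surface: z = 4 + 7.7/2 = 7.85 m.
Total vertical stress at mid-clay: σ_v = 18.8×4 + 16.6×3.85 = 139.11 kPa.
Pore pressure: u = 9.81×(7.85 − 0) = 77.008 kPa.
Initial effective stress: σ'_0 = σ_v − u = 139.11 − 77.008 = 62.102 kPa.
Final effective stress: σ'_f = 62.102 + 39.9 = 102 kPa.
σ'_f = 102 ≤ σ'_p = 161 kPa, so the clay remains overconsolidated and only the recompression index applies:
S_c = C_r·H/(1+e₀)·log₁₀(σ'_f/σ'_0) = 0.074×7.7/1.76×log₁₀(102/62.102)
    = 0.32375 × 0.21549 = 0.06976 m

S_c ≈ 69.8 mm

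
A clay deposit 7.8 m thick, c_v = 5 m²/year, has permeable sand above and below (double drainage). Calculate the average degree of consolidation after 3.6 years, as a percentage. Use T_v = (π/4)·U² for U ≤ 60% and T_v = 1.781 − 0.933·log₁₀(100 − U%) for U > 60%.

U ≈ 95.6 %

Drainage path length: H_d = H/2 = 3.9 m (double drainage).
T_v = c_v·t/H_d² = 5×3.6/3.9² = 1.1834.
T_v = 1.1834 corresponds to the U > 60% branch:
U = 1 − 10^((1.781 − T_v)/0.933)/100 = 0.9563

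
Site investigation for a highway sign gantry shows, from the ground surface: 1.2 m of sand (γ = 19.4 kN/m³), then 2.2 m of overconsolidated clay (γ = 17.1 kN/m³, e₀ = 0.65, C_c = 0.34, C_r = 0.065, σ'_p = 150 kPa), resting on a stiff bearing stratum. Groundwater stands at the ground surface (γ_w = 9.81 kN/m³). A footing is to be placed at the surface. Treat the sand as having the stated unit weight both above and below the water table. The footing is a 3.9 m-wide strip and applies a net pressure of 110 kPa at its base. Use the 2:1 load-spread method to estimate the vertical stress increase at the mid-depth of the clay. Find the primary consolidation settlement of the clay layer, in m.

Mid-depth of clay below the ground surface: z = 1.2 + 2.2/2 = 2.3 m.
Total vertical stress at mid-clay: σ_v = 19.4×1.2 + 17.1×1.1 = 42.09 kPa.
Pore pressure: u = 9.81×(2.3 − 0) = 22.563 kPa.
Initial effective stress: σ'_0 = σ_v − u = 42.09 − 22.563 = 19.527 kPa.
Stress increase at mid-clay by the 2:1 spreading method:
Δσ = qB/(B+z) = 110×3.9/(3.9+2.3) = 69.194 kPa
Final effective stress: σ'_f = 19.527 + 69.194 = 88.721 kPa.
σ'_f = 88.721 ≤ σ'_p = 150 kPa, so the clay remains overconsolidated and only the recompression index applies:
S_c = C_r·H/(1+e₀)·log₁₀(σ'_f/σ'_0) = 0.065×2.2/1.65×log₁₀(88.721/19.527)
    = 0.086664 × 0.65739 = 0.05697 m

S_c ≈ 0.057 m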